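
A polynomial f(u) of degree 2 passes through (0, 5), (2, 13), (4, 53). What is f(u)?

f(u) = 4u^2 - 4u + 5

Using the Lagrange interpolation formula with nodes 0, 2, 4:
  L_0(u) = (u - 2)(u - 4) / 8
  L_1(u) = u(u - 4) / -4
  L_2(u) = u(u - 2) / 8
Then f(u) = 5·L_0(u) + 13·L_1(u) + 53·L_2(u).
Expanding and collecting terms gives f(u) = 4u^2 - 4u + 5.
Check: f(2) = 13. ✓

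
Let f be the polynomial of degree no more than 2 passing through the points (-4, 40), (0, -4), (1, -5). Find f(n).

Write f(n) = an^2 + bn + c. Substituting each data point gives a linear system:
  16a - 4b + c = 40
  c = -4
  a + b + c = -5
Solving the system yields a = 2, b = -3, c = -4.
So f(n) = 2n² - 3n - 4.
Check: f(1) = -5. ✓

f(n) = 2n^2 - 3n - 4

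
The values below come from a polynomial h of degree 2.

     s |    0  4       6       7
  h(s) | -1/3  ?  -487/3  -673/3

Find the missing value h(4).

The 3 known points determine the degree-2 polynomial uniquely.
Write h(s) = as^2 + bs + c. Substituting each data point gives a linear system:
  c = -1/3
  36a + 6b + c = -487/3
  49a + 7b + c = -673/3
Solving the system yields a = -5, b = 3, c = -1/3.
So h(s) = -5s^2 + 3s - 1/3.
Then h(4) = -205/3.

-205/3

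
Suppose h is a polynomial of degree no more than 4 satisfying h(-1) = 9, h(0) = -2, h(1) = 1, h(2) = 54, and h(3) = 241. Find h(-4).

486

Write h(n) = an^4 + bn^3 + cn^2 + dn + e. Substituting each data point gives a linear system:
  a - b + c - d + e = 9
  e = -2
  a + b + c + d + e = 1
  16a + 8b + 4c + 2d + e = 54
  81a + 27b + 9c + 3d + e = 241
Solving the system yields a = 2, b = 2, c = 5, d = -6, e = -2.
So h(n) = 2n^4 + 2n^3 + 5n^2 - 6n - 2.
Then h(-4) = 486.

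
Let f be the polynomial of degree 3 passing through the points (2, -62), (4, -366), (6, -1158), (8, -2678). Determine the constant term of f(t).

Write f(t) = at^3 + bt^2 + ct + d. Substituting each data point gives a linear system:
  8a + 4b + 2c + d = -62
  64a + 16b + 4c + d = -366
  216a + 36b + 6c + d = -1158
  512a + 64b + 8c + d = -2678
Solving the system yields a = -5, b = -1, c = -6, d = -6.
So f(t) = -5t^3 - t^2 - 6t - 6.
The constant term is -6.

-6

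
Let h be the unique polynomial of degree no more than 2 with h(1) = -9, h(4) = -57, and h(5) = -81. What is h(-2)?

3

Write h(x) = ax^2 + bx + c. Substituting each data point gives a linear system:
  a + b + c = -9
  16a + 4b + c = -57
  25a + 5b + c = -81
Solving the system yields a = -2, b = -6, c = -1.
So h(x) = -2x^2 - 6x - 1.
Then h(-2) = 3.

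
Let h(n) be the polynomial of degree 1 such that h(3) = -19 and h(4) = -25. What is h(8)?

Write h(n) = an + b. Substituting each data point gives a linear system:
  3a + b = -19
  4a + b = -25
Solving the system yields a = -6, b = -1.
So h(n) = -6n - 1.
Then h(8) = -49.

-49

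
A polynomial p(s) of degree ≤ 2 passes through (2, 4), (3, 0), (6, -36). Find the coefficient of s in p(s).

Write p(s) = as^2 + bs + c. Substituting each data point gives a linear system:
  4a + 2b + c = 4
  9a + 3b + c = 0
  36a + 6b + c = -36
Solving the system yields a = -2, b = 6, c = 0.
So p(s) = -2s^2 + 6s.
The coefficient of s is 6.

6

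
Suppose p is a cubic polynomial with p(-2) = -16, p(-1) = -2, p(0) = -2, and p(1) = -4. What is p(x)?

Write p(x) = ax^3 + bx^2 + cx + d. Substituting each data point gives a linear system:
  -8a + 4b - 2c + d = -16
  -a + b - c + d = -2
  d = -2
  a + b + c + d = -4
Solving the system yields a = 2, b = -1, c = -3, d = -2.
So p(x) = 2x^3 - x^2 - 3x - 2.
Check: p(0) = -2. ✓

p(x) = 2x^3 - x^2 - 3x - 2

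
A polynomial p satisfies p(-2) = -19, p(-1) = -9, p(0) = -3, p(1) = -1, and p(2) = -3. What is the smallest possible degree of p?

Forward differences of the values at t = -2, -1, 0, 1, 2:
  p  : -19  -9  -3  -1  -3
  Δ  : 10  6  2  -2
  Δ^2: -4  -4  -4
  Δ^3: 0  0
  Δ^4: 0
The second differences are constant (-4) and nonzero, while all higher differences vanish, so the minimal degree is 2.

2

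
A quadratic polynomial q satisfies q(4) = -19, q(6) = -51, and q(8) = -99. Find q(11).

Write q(t) = at^2 + bt + c. Substituting each data point gives a linear system:
  16a + 4b + c = -19
  36a + 6b + c = -51
  64a + 8b + c = -99
Solving the system yields a = -2, b = 4, c = -3.
So q(t) = -2t² + 4t - 3.
Then q(11) = -201.

-201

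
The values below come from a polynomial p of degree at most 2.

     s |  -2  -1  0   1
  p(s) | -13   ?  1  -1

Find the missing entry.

-3

On equispaced nodes a degree-2 polynomial has vanishing third forward difference, so
  - p(-2) + 3·p(-1) - 3·p(0) + p(1) = 0.
Substituting the known values and solving for p(-1):
  3·p(-1) = -9
  p(-1) = -3.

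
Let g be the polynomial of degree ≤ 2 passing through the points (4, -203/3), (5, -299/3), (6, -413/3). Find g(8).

Write g(s) = as^2 + bs + c. Substituting each data point gives a linear system:
  16a + 4b + c = -203/3
  25a + 5b + c = -299/3
  36a + 6b + c = -413/3
Solving the system yields a = -3, b = -5, c = 1/3.
So g(s) = -3s^2 - 5s + 1/3.
Then g(8) = -695/3.

-695/3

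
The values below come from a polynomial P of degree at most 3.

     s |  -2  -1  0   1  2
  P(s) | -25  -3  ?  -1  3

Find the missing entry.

1

The 4 known points determine the degree-3 polynomial uniquely.
Write P(s) = as^3 + bs^2 + cs + d. Substituting each data point gives a linear system:
  -8a + 4b - 2c + d = -25
  -a + b - c + d = -3
  a + b + c + d = -1
  8a + 4b + 2c + d = 3
Solving the system yields a = 2, b = -3, c = -1, d = 1.
So P(s) = 2s^3 - 3s^2 - s + 1.
Then P(0) = 1.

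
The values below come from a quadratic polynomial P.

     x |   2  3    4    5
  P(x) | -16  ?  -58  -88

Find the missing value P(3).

The 3 known points determine the degree-2 polynomial uniquely.
Write P(x) = ax^2 + bx + c. Substituting each data point gives a linear system:
  4a + 2b + c = -16
  16a + 4b + c = -58
  25a + 5b + c = -88
Solving the system yields a = -3, b = -3, c = 2.
So P(x) = -3x² - 3x + 2.
Then P(3) = -34.

-34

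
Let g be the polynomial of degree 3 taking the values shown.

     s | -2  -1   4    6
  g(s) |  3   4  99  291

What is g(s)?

Write g(s) = as^3 + bs^2 + cs + d. Substituting each data point gives a linear system:
  -8a + 4b - 2c + d = 3
  -a + b - c + d = 4
  64a + 16b + 4c + d = 99
  216a + 36b + 6c + d = 291
Solving the system yields a = 1, b = 2, c = 0, d = 3.
So g(s) = s^3 + 2s^2 + 3.
Check: g(-1) = 4. ✓

g(s) = s^3 + 2s^2 + 3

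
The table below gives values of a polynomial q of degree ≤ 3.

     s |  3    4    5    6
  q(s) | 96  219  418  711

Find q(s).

Using the Lagrange interpolation formula with nodes 3, 4, 5, 6:
  L_0(s) = (s - 4)(s - 5)(s - 6) / -6
  L_1(s) = (s - 3)(s - 5)(s - 6) / 2
  L_2(s) = (s - 3)(s - 4)(s - 6) / -2
  L_3(s) = (s - 3)(s - 4)(s - 5) / 6
Then q(s) = 96·L_0(s) + 219·L_1(s) + 418·L_2(s) + 711·L_3(s).
Expanding and collecting terms gives q(s) = 3s^3 + 2s^2 - 2s + 3.
Check: q(4) = 219. ✓

q(s) = 3s^3 + 2s^2 - 2s + 3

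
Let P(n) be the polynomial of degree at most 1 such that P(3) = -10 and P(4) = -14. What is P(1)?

-2

Using the Lagrange interpolation formula with nodes 3, 4:
  L_0(n) = (n - 4) / -1
  L_1(n) = (n - 3) / 1
Then P(n) = -10·L_0(n) - 14·L_1(n).
Expanding and collecting terms gives P(n) = -4n + 2.
Evaluating at n = 1: P(1) = -2.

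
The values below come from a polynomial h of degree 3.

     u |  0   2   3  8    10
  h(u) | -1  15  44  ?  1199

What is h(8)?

639

The 4 known points determine the degree-3 polynomial uniquely.
Write h(u) = au^3 + bu^2 + cu + d. Substituting each data point gives a linear system:
  d = -1
  8a + 4b + 2c + d = 15
  27a + 9b + 3c + d = 44
  1000a + 100b + 10c + d = 1199
Solving the system yields a = 1, b = 2, c = 0, d = -1.
So h(u) = u³ + 2u² - 1.
Then h(8) = 639.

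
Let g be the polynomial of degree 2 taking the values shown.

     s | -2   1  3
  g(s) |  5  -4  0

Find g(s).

g(s) = s^2 - 2s - 3

Write g(s) = as^2 + bs + c. Substituting each data point gives a linear system:
  4a - 2b + c = 5
  a + b + c = -4
  9a + 3b + c = 0
Solving the system yields a = 1, b = -2, c = -3.
So g(s) = s^2 - 2s - 3.
Check: g(3) = 0. ✓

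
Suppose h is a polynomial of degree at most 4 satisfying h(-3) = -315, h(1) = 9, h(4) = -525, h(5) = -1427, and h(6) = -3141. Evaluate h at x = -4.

Using the Lagrange interpolation formula with nodes -3, 1, 4, 5, 6:
  L_0(x) = (x - 1)(x - 4)(x - 5)(x - 6) / 2016
  L_1(x) = (x + 3)(x - 4)(x - 5)(x - 6) / -240
  L_2(x) = (x + 3)(x - 1)(x - 5)(x - 6) / 42
  L_3(x) = (x + 3)(x - 1)(x - 4)(x - 6) / -32
  L_4(x) = (x + 3)(x - 1)(x - 4)(x - 5) / 90
Then h(x) = -315·L_0(x) + 9·L_1(x) - 525·L_2(x) - 1427·L_3(x) - 3141·L_4(x).
Expanding and collecting terms gives h(x) = -3x^4 + 3x^3 + 2x^2 + 4x + 3.
Evaluating at x = -4: h(-4) = -941.

-941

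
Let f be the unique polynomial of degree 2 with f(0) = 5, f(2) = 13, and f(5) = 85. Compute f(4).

Write f(s) = as^2 + bs + c. Substituting each data point gives a linear system:
  c = 5
  4a + 2b + c = 13
  25a + 5b + c = 85
Solving the system yields a = 4, b = -4, c = 5.
So f(s) = 4s^2 - 4s + 5.
Then f(4) = 53.

53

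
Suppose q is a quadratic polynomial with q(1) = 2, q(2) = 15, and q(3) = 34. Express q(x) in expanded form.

q(x) = 3x^2 + 4x - 5

Using the Lagrange interpolation formula with nodes 1, 2, 3:
  L_0(x) = (x - 2)(x - 3) / 2
  L_1(x) = (x - 1)(x - 3) / -1
  L_2(x) = (x - 1)(x - 2) / 2
Then q(x) = 2·L_0(x) + 15·L_1(x) + 34·L_2(x).
Expanding and collecting terms gives q(x) = 3x^2 + 4x - 5.
Check: q(1) = 2. ✓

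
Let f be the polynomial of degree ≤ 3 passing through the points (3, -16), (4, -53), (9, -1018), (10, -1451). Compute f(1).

-2

Write f(n) = an^3 + bn^2 + cn + d. Substituting each data point gives a linear system:
  27a + 9b + 3c + d = -16
  64a + 16b + 4c + d = -53
  729a + 81b + 9c + d = -1018
  1000a + 100b + 10c + d = -1451
Solving the system yields a = -2, b = 6, c = -5, d = -1.
So f(n) = -2n³ + 6n² - 5n - 1.
Then f(1) = -2.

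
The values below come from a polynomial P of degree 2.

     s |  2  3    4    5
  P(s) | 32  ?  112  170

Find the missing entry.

66

On equispaced nodes a degree-2 polynomial has vanishing third forward difference, so
  - P(2) + 3·P(3) - 3·P(4) + P(5) = 0.
Substituting the known values and solving for P(3):
  3·P(3) = 198
  P(3) = 66.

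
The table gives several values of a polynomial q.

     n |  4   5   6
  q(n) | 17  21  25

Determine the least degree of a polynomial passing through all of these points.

Forward differences of the values at n = 4, 5, 6:
  q  : 17  21  25
  Δ  : 4  4
  Δ^2: 0
The first differences are constant (4) and nonzero, while all higher differences vanish, so the minimal degree is 1.

1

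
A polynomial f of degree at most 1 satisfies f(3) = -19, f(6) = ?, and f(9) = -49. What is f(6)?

-34

The 2 known points determine the degree-1 polynomial uniquely.
Write f(u) = au + b. Substituting each data point gives a linear system:
  3a + b = -19
  9a + b = -49
Solving the system yields a = -5, b = -4.
So f(u) = -5u - 4.
Then f(6) = -34.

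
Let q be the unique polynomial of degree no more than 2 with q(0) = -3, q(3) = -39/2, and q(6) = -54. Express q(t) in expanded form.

q(t) = -t^2 - (5/2)t - 3

Write q(t) = at^2 + bt + c. Substituting each data point gives a linear system:
  c = -3
  9a + 3b + c = -39/2
  36a + 6b + c = -54
Solving the system yields a = -1, b = -5/2, c = -3.
So q(t) = -t^2 - (5/2)t - 3.
Check: q(0) = -3. ✓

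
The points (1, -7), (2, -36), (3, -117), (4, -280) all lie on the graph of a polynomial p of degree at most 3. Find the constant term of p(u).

Write p(u) = au^3 + bu^2 + cu + d. Substituting each data point gives a linear system:
  a + b + c + d = -7
  8a + 4b + 2c + d = -36
  27a + 9b + 3c + d = -117
  64a + 16b + 4c + d = -280
Solving the system yields a = -5, b = 4, c = -6, d = 0.
So p(u) = -5u³ + 4u² - 6u.
The constant term is 0.

0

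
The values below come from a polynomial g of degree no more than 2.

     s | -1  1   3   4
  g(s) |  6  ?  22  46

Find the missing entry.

The 3 known points determine the degree-2 polynomial uniquely.
Write g(s) = as^2 + bs + c. Substituting each data point gives a linear system:
  a - b + c = 6
  9a + 3b + c = 22
  16a + 4b + c = 46
Solving the system yields a = 4, b = -4, c = -2.
So g(s) = 4s^2 - 4s - 2.
Then g(1) = -2.

-2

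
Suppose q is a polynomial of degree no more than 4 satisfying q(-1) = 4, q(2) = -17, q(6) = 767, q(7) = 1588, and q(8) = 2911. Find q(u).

Write q(u) = au^4 + bu^3 + cu^2 + du + e. Substituting each data point gives a linear system:
  a - b + c - d + e = 4
  16a + 8b + 4c + 2d + e = -17
  1296a + 216b + 36c + 6d + e = 767
  2401a + 343b + 49c + 7d + e = 1588
  4096a + 512b + 64c + 8d + e = 2911
Solving the system yields a = 1, b = -2, c = -2, d = -4, e = -1.
So q(u) = u^4 - 2u^3 - 2u^2 - 4u - 1.
Check: q(7) = 1588. ✓

q(u) = u^4 - 2u^3 - 2u^2 - 4u - 1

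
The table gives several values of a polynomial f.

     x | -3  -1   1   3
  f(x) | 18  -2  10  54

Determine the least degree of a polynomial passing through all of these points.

Forward differences of the values at x = -3, -1, 1, 3:
  f  : 18  -2  10  54
  Δ  : -20  12  44
  Δ^2: 32  32
  Δ^3: 0
The second differences are constant (32) and nonzero, while all higher differences vanish, so the minimal degree is 2.

2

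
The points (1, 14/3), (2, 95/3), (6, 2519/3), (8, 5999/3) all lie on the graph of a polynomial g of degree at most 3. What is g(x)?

g(x) = 4x^3 - x^2 + 2x - 1/3

Write g(x) = ax^3 + bx^2 + cx + d. Substituting each data point gives a linear system:
  a + b + c + d = 14/3
  8a + 4b + 2c + d = 95/3
  216a + 36b + 6c + d = 2519/3
  512a + 64b + 8c + d = 5999/3
Solving the system yields a = 4, b = -1, c = 2, d = -1/3.
So g(x) = 4x^3 - x^2 + 2x - 1/3.
Check: g(2) = 95/3. ✓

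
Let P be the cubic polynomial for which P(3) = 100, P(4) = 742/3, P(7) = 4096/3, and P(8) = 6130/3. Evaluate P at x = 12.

Write P(x) = ax^3 + bx^2 + cx + d. Substituting each data point gives a linear system:
  27a + 9b + 3c + d = 100
  64a + 16b + 4c + d = 742/3
  343a + 49b + 7c + d = 4096/3
  512a + 64b + 8c + d = 6130/3
Solving the system yields a = 4, b = 1/3, c = -3, d = -2.
So P(x) = 4x³ + (1/3)x² - 3x - 2.
Then P(12) = 6922.

6922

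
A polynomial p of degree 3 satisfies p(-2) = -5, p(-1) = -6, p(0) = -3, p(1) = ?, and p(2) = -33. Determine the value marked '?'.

The 4 known points determine the degree-3 polynomial uniquely.
Write p(x) = ax^3 + bx^2 + cx + d. Substituting each data point gives a linear system:
  -8a + 4b - 2c + d = -5
  -a + b - c + d = -6
  d = -3
  8a + 4b + 2c + d = -33
Solving the system yields a = -2, b = -4, c = 1, d = -3.
So p(x) = -2x^3 - 4x^2 + x - 3.
Then p(1) = -8.

-8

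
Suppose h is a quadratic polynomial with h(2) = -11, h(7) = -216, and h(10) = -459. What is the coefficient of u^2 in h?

Write h(u) = au^2 + bu + c. Substituting each data point gives a linear system:
  4a + 2b + c = -11
  49a + 7b + c = -216
  100a + 10b + c = -459
Solving the system yields a = -5, b = 4, c = 1.
So h(u) = -5u² + 4u + 1.
The leading coefficient is -5.

-5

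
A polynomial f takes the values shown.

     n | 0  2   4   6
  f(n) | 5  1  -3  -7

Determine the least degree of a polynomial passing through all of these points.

1

Forward differences of the values at n = 0, 2, 4, 6:
  f  : 5  1  -3  -7
  Δ  : -4  -4  -4
  Δ^2: 0  0
  Δ^3: 0
The first differences are constant (-4) and nonzero, while all higher differences vanish, so the minimal degree is 1.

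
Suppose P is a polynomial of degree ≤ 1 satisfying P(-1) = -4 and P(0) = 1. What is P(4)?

21

Using the Lagrange interpolation formula with nodes -1, 0:
  L_0(u) = u / -1
  L_1(u) = (u + 1) / 1
Then P(u) = -4·L_0(u) + 1·L_1(u).
Expanding and collecting terms gives P(u) = 5u + 1.
Evaluating at u = 4: P(4) = 21.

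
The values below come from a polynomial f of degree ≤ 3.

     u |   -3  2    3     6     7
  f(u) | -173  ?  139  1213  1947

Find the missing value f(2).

The 4 known points determine the degree-3 polynomial uniquely.
Write f(u) = au^3 + bu^2 + cu + d. Substituting each data point gives a linear system:
  -27a + 9b - 3c + d = -173
  27a + 9b + 3c + d = 139
  216a + 36b + 6c + d = 1213
  343a + 49b + 7c + d = 1947
Solving the system yields a = 6, b = -2, c = -2, d = 1.
So f(u) = 6u³ - 2u² - 2u + 1.
Then f(2) = 37.

37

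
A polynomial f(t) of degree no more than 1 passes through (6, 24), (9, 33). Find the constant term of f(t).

Write f(t) = at + b. Substituting each data point gives a linear system:
  6a + b = 24
  9a + b = 33
Solving the system yields a = 3, b = 6.
So f(t) = 3t + 6.
The constant term is 6.

6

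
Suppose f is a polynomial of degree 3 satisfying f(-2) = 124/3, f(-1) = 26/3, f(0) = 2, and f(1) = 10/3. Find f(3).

Using the Lagrange interpolation formula with nodes -2, -1, 0, 1:
  L_0(s) = (s + 1)s(s - 1) / -6
  L_1(s) = (s + 2)s(s - 1) / 2
  L_2(s) = (s + 2)(s + 1)(s - 1) / -2
  L_3(s) = (s + 2)(s + 1)s / 6
Then f(s) = 124/3·L_0(s) + 26/3·L_1(s) + 2·L_2(s) + 10/3·L_3(s).
Expanding and collecting terms gives f(s) = -3s^3 + 4s^2 + (1/3)s + 2.
Evaluating at s = 3: f(3) = -42.

-42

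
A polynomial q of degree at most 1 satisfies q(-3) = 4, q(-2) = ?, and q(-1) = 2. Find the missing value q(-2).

3

The 2 known points determine the degree-1 polynomial uniquely.
Write q(n) = an + b. Substituting each data point gives a linear system:
  -3a + b = 4
  -a + b = 2
Solving the system yields a = -1, b = 1.
So q(n) = -n + 1.
Then q(-2) = 3.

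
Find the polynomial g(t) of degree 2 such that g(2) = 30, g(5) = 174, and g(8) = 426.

g(t) = 6t^2 + 6t - 6

Write g(t) = at^2 + bt + c. Substituting each data point gives a linear system:
  4a + 2b + c = 30
  25a + 5b + c = 174
  64a + 8b + c = 426
Solving the system yields a = 6, b = 6, c = -6.
So g(t) = 6t^2 + 6t - 6.
Check: g(5) = 174. ✓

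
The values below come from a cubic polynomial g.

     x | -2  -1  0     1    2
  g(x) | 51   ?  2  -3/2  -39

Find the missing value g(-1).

The 4 known points determine the degree-3 polynomial uniquely.
Write g(x) = ax^3 + bx^2 + cx + d. Substituting each data point gives a linear system:
  -8a + 4b - 2c + d = 51
  d = 2
  a + b + c + d = -3/2
  8a + 4b + 2c + d = -39
Solving the system yields a = -6, b = 1, c = 3/2, d = 2.
So g(x) = -6x^3 + x^2 + (3/2)x + 2.
Then g(-1) = 15/2.

15/2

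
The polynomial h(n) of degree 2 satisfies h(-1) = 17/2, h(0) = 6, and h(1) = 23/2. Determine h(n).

Write h(n) = an^2 + bn + c. Substituting each data point gives a linear system:
  a - b + c = 17/2
  c = 6
  a + b + c = 23/2
Solving the system yields a = 4, b = 3/2, c = 6.
So h(n) = 4n^2 + (3/2)n + 6.
Check: h(1) = 23/2. ✓

h(n) = 4n^2 + (3/2)n + 6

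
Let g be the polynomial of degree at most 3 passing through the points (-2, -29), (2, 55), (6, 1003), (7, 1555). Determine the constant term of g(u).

Write g(u) = au^3 + bu^2 + cu + d. Substituting each data point gives a linear system:
  -8a + 4b - 2c + d = -29
  8a + 4b + 2c + d = 55
  216a + 36b + 6c + d = 1003
  343a + 49b + 7c + d = 1555
Solving the system yields a = 4, b = 3, c = 5, d = 1.
So g(u) = 4u^3 + 3u^2 + 5u + 1.
The constant term is 1.

1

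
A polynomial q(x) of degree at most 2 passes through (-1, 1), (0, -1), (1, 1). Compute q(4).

31

Using the Lagrange interpolation formula with nodes -1, 0, 1:
  L_0(x) = x(x - 1) / 2
  L_1(x) = (x + 1)(x - 1) / -1
  L_2(x) = (x + 1)x / 2
Then q(x) = 1·L_0(x) - 1·L_1(x) + 1·L_2(x).
Expanding and collecting terms gives q(x) = 2x² - 1.
Evaluating at x = 4: q(4) = 31.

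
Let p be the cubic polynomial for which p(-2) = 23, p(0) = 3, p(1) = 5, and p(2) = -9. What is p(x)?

p(x) = -3x^3 + x^2 + 4x + 3

Using the Lagrange interpolation formula with nodes -2, 0, 1, 2:
  L_0(x) = x(x - 1)(x - 2) / -24
  L_1(x) = (x + 2)(x - 1)(x - 2) / 4
  L_2(x) = (x + 2)x(x - 2) / -3
  L_3(x) = (x + 2)x(x - 1) / 8
Then p(x) = 23·L_0(x) + 3·L_1(x) + 5·L_2(x) - 9·L_3(x).
Expanding and collecting terms gives p(x) = -3x^3 + x^2 + 4x + 3.
Check: p(2) = -9. ✓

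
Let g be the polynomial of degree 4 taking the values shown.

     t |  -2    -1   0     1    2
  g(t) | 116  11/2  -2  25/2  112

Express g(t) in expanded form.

g(t) = 6t^4 - (3/2)t^3 + 5t^2 + 5t - 2

Using the Lagrange interpolation formula with nodes -2, -1, 0, 1, 2:
  L_0(t) = (t + 1)t(t - 1)(t - 2) / 24
  L_1(t) = (t + 2)t(t - 1)(t - 2) / -6
  L_2(t) = (t + 2)(t + 1)(t - 1)(t - 2) / 4
  L_3(t) = (t + 2)(t + 1)t(t - 2) / -6
  L_4(t) = (t + 2)(t + 1)t(t - 1) / 24
Then g(t) = 116·L_0(t) + 11/2·L_1(t) - 2·L_2(t) + 25/2·L_3(t) + 112·L_4(t).
Expanding and collecting terms gives g(t) = 6t⁴ - (3/2)t³ + 5t² + 5t - 2.
Check: g(-2) = 116. ✓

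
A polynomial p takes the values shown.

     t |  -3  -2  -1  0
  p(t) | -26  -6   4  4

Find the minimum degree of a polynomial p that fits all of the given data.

2

Forward differences of the values at t = -3, -2, -1, 0:
  p  : -26  -6  4  4
  Δ  : 20  10  0
  Δ^2: -10  -10
  Δ^3: 0
The second differences are constant (-10) and nonzero, while all higher differences vanish, so the minimal degree is 2.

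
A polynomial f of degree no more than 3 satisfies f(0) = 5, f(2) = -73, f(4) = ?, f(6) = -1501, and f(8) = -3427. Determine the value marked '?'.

The 4 known points determine the degree-3 polynomial uniquely.
Write f(t) = at^3 + bt^2 + ct + d. Substituting each data point gives a linear system:
  d = 5
  8a + 4b + 2c + d = -73
  216a + 36b + 6c + d = -1501
  512a + 64b + 8c + d = -3427
Solving the system yields a = -6, b = -5, c = -5, d = 5.
So f(t) = -6t^3 - 5t^2 - 5t + 5.
Then f(4) = -479.

-479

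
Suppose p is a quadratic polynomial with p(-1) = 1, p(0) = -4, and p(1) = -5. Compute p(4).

16

Using the Lagrange interpolation formula with nodes -1, 0, 1:
  L_0(u) = u(u - 1) / 2
  L_1(u) = (u + 1)(u - 1) / -1
  L_2(u) = (u + 1)u / 2
Then p(u) = 1·L_0(u) - 4·L_1(u) - 5·L_2(u).
Expanding and collecting terms gives p(u) = 2u² - 3u - 4.
Evaluating at u = 4: p(4) = 16.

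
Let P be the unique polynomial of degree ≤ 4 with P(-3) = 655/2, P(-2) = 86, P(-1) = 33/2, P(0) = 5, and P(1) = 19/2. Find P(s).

Write P(s) = as^4 + bs^3 + cs^2 + ds + e. Substituting each data point gives a linear system:
  81a - 27b + 9c - 3d + e = 655/2
  16a - 8b + 4c - 2d + e = 86
  a - b + c - d + e = 33/2
  e = 5
  a + b + c + d + e = 19/2
Solving the system yields a = 3, b = -1, c = 5, d = -5/2, e = 5.
So P(s) = 3s⁴ - s³ + 5s² - (5/2)s + 5.
Check: P(1) = 19/2. ✓

P(s) = 3s^4 - s^3 + 5s^2 - (5/2)s + 5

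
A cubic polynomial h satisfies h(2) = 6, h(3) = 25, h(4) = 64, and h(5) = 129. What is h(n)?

Write h(n) = an^3 + bn^2 + cn + d. Substituting each data point gives a linear system:
  8a + 4b + 2c + d = 6
  27a + 9b + 3c + d = 25
  64a + 16b + 4c + d = 64
  125a + 25b + 5c + d = 129
Solving the system yields a = 1, b = 1, c = -5, d = 4.
So h(n) = n^3 + n^2 - 5n + 4.
Check: h(5) = 129. ✓

h(n) = n^3 + n^2 - 5n + 4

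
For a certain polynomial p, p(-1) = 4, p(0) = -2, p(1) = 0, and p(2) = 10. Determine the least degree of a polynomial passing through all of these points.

2

Forward differences of the values at n = -1, 0, 1, 2:
  p  : 4  -2  0  10
  Δ  : -6  2  10
  Δ^2: 8  8
  Δ^3: 0
The second differences are constant (8) and nonzero, while all higher differences vanish, so the minimal degree is 2.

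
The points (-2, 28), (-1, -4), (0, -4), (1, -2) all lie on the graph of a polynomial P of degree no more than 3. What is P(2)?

-28

Using the Lagrange interpolation formula with nodes -2, -1, 0, 1:
  L_0(n) = (n + 1)n(n - 1) / -6
  L_1(n) = (n + 2)n(n - 1) / 2
  L_2(n) = (n + 2)(n + 1)(n - 1) / -2
  L_3(n) = (n + 2)(n + 1)n / 6
Then P(n) = 28·L_0(n) - 4·L_1(n) - 4·L_2(n) - 2·L_3(n).
Expanding and collecting terms gives P(n) = -5n^3 + n^2 + 6n - 4.
Evaluating at n = 2: P(2) = -28.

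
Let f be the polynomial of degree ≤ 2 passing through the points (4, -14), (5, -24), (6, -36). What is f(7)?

-50

Using the Lagrange interpolation formula with nodes 4, 5, 6:
  L_0(n) = (n - 5)(n - 6) / 2
  L_1(n) = (n - 4)(n - 6) / -1
  L_2(n) = (n - 4)(n - 5) / 2
Then f(n) = -14·L_0(n) - 24·L_1(n) - 36·L_2(n).
Expanding and collecting terms gives f(n) = -n^2 - n + 6.
Evaluating at n = 7: f(7) = -50.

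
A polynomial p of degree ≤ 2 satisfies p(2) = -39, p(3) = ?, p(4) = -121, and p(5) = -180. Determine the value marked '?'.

The 3 known points determine the degree-2 polynomial uniquely.
Write p(t) = at^2 + bt + c. Substituting each data point gives a linear system:
  4a + 2b + c = -39
  16a + 4b + c = -121
  25a + 5b + c = -180
Solving the system yields a = -6, b = -5, c = -5.
So p(t) = -6t^2 - 5t - 5.
Then p(3) = -74.

-74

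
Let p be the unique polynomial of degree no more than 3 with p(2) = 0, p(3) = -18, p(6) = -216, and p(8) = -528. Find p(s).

Write p(s) = as^3 + bs^2 + cs + d. Substituting each data point gives a linear system:
  8a + 4b + 2c + d = 0
  27a + 9b + 3c + d = -18
  216a + 36b + 6c + d = -216
  512a + 64b + 8c + d = -528
Solving the system yields a = -1, b = -1, c = 6, d = 0.
So p(s) = -s^3 - s^2 + 6s.
Check: p(6) = -216. ✓

p(s) = -s^3 - s^2 + 6s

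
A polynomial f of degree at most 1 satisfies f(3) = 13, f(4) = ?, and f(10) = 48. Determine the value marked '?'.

The 2 known points determine the degree-1 polynomial uniquely.
Write f(u) = au + b. Substituting each data point gives a linear system:
  3a + b = 13
  10a + b = 48
Solving the system yields a = 5, b = -2.
So f(u) = 5u - 2.
Then f(4) = 18.

18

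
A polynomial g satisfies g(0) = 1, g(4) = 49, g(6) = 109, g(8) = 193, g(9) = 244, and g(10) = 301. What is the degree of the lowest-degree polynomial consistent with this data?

2

Divided differences on the nodes 0, 4, 6, 8, 9, 10:
  order 0: 1  49  109  193  244  301
  order 1: 12  30  42  51  57
  order 2: 3  3  3  3
  order 3: 0  0  0
  order 4: 0  0
  order 5: 0
The order-2 divided differences are all 3 (nonzero) and every higher order vanishes, so the data lies on a polynomial of degree exactly 2.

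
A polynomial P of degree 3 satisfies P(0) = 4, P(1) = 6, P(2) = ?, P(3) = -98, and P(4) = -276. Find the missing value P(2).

On equispaced nodes a degree-3 polynomial has vanishing fourth forward difference, so
  P(0) - 4·P(1) + 6·P(2) - 4·P(3) + P(4) = 0.
Substituting the known values and solving for P(2):
  6·P(2) = -96
  P(2) = -16.

-16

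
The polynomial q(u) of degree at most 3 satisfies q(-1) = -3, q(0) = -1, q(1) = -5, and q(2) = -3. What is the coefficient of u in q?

-3

Write q(u) = au^3 + bu^2 + cu + d. Substituting each data point gives a linear system:
  -a + b - c + d = -3
  d = -1
  a + b + c + d = -5
  8a + 4b + 2c + d = -3
Solving the system yields a = 2, b = -3, c = -3, d = -1.
So q(u) = 2u^3 - 3u^2 - 3u - 1.
The coefficient of u is -3.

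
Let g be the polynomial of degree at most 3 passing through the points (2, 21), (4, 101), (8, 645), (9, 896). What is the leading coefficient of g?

Write g(t) = at^3 + bt^2 + ct + d. Substituting each data point gives a linear system:
  8a + 4b + 2c + d = 21
  64a + 16b + 4c + d = 101
  512a + 64b + 8c + d = 645
  729a + 81b + 9c + d = 896
Solving the system yields a = 1, b = 2, c = 0, d = 5.
So g(t) = t^3 + 2t^2 + 5.
The leading coefficient is 1.

1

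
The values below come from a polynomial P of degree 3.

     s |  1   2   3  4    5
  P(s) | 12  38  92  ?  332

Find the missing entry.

On equispaced nodes a degree-3 polynomial has vanishing fourth forward difference, so
  P(1) - 4·P(2) + 6·P(3) - 4·P(4) + P(5) = 0.
Substituting the known values and solving for P(4):
  -4·P(4) = -744
  P(4) = 186.

186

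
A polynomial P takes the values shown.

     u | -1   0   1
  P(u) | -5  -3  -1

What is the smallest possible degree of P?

Forward differences of the values at u = -1, 0, 1:
  P  : -5  -3  -1
  Δ  : 2  2
  Δ^2: 0
The first differences are constant (2) and nonzero, while all higher differences vanish, so the minimal degree is 1.

1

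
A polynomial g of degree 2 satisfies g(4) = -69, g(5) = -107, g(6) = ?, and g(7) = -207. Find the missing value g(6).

The 3 known points determine the degree-2 polynomial uniquely.
Write g(u) = au^2 + bu + c. Substituting each data point gives a linear system:
  16a + 4b + c = -69
  25a + 5b + c = -107
  49a + 7b + c = -207
Solving the system yields a = -4, b = -2, c = 3.
So g(u) = -4u^2 - 2u + 3.
Then g(6) = -153.

-153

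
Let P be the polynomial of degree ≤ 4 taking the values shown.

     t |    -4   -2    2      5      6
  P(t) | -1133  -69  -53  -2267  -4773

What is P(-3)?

Write P(t) = at^4 + bt^3 + ct^2 + dt + e. Substituting each data point gives a linear system:
  256a - 64b + 16c - 4d + e = -1133
  16a - 8b + 4c - 2d + e = -69
  16a + 8b + 4c + 2d + e = -53
  625a + 125b + 25c + 5d + e = -2267
  1296a + 216b + 36c + 6d + e = -4773
Solving the system yields a = -4, b = 2, c = 0, d = -4, e = 3.
So P(t) = -4t^4 + 2t^3 - 4t + 3.
Then P(-3) = -363.

-363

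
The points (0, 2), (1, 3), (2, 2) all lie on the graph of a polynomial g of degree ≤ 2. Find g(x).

Write g(x) = ax^2 + bx + c. Substituting each data point gives a linear system:
  c = 2
  a + b + c = 3
  4a + 2b + c = 2
Solving the system yields a = -1, b = 2, c = 2.
So g(x) = -x^2 + 2x + 2.
Check: g(2) = 2. ✓

g(x) = -x^2 + 2x + 2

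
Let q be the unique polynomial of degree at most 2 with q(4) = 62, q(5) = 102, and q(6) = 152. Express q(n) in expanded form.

q(n) = 5n^2 - 5n + 2

Write q(n) = an^2 + bn + c. Substituting each data point gives a linear system:
  16a + 4b + c = 62
  25a + 5b + c = 102
  36a + 6b + c = 152
Solving the system yields a = 5, b = -5, c = 2.
So q(n) = 5n^2 - 5n + 2.
Check: q(4) = 62. ✓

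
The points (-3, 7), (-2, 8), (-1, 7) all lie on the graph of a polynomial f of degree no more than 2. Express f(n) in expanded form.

Using the Lagrange interpolation formula with nodes -3, -2, -1:
  L_0(n) = (n + 2)(n + 1) / 2
  L_1(n) = (n + 3)(n + 1) / -1
  L_2(n) = (n + 3)(n + 2) / 2
Then f(n) = 7·L_0(n) + 8·L_1(n) + 7·L_2(n).
Expanding and collecting terms gives f(n) = -n^2 - 4n + 4.
Check: f(-1) = 7. ✓

f(n) = -n^2 - 4n + 4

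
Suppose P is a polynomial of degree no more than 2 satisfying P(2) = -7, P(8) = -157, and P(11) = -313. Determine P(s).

P(s) = -3s^2 + 5s - 5

Write P(s) = as^2 + bs + c. Substituting each data point gives a linear system:
  4a + 2b + c = -7
  64a + 8b + c = -157
  121a + 11b + c = -313
Solving the system yields a = -3, b = 5, c = -5.
So P(s) = -3s^2 + 5s - 5.
Check: P(11) = -313. ✓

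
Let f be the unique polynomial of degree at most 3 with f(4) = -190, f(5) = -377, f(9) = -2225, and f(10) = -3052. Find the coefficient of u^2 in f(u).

Write f(u) = au^3 + bu^2 + cu + d. Substituting each data point gives a linear system:
  64a + 16b + 4c + d = -190
  125a + 25b + 5c + d = -377
  729a + 81b + 9c + d = -2225
  1000a + 100b + 10c + d = -3052
Solving the system yields a = -3, b = -1, c = 5, d = -2.
So f(u) = -3u³ - u² + 5u - 2.
The coefficient of u^2 is -1.

-1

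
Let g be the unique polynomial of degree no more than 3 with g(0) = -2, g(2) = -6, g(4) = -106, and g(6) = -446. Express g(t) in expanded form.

g(t) = -3t^3 + 6t^2 - 2t - 2

Using the Lagrange interpolation formula with nodes 0, 2, 4, 6:
  L_0(t) = (t - 2)(t - 4)(t - 6) / -48
  L_1(t) = t(t - 4)(t - 6) / 16
  L_2(t) = t(t - 2)(t - 6) / -16
  L_3(t) = t(t - 2)(t - 4) / 48
Then g(t) = -2·L_0(t) - 6·L_1(t) - 106·L_2(t) - 446·L_3(t).
Expanding and collecting terms gives g(t) = -3t^3 + 6t^2 - 2t - 2.
Check: g(6) = -446. ✓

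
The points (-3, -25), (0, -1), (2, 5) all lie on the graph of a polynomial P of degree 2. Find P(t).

P(t) = -t^2 + 5t - 1

Using the Lagrange interpolation formula with nodes -3, 0, 2:
  L_0(t) = t(t - 2) / 15
  L_1(t) = (t + 3)(t - 2) / -6
  L_2(t) = (t + 3)t / 10
Then P(t) = -25·L_0(t) - 1·L_1(t) + 5·L_2(t).
Expanding and collecting terms gives P(t) = -t^2 + 5t - 1.
Check: P(2) = 5. ✓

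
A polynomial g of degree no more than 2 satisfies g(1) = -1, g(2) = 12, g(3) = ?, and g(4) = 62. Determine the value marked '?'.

The 3 known points determine the degree-2 polynomial uniquely.
Write g(x) = ax^2 + bx + c. Substituting each data point gives a linear system:
  a + b + c = -1
  4a + 2b + c = 12
  16a + 4b + c = 62
Solving the system yields a = 4, b = 1, c = -6.
So g(x) = 4x^2 + x - 6.
Then g(3) = 33.

33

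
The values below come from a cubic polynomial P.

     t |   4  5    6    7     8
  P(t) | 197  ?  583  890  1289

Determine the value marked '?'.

356

The 4 known points determine the degree-3 polynomial uniquely.
Write P(t) = at^3 + bt^2 + ct + d. Substituting each data point gives a linear system:
  64a + 16b + 4c + d = 197
  216a + 36b + 6c + d = 583
  343a + 49b + 7c + d = 890
  512a + 64b + 8c + d = 1289
Solving the system yields a = 2, b = 4, c = 1, d = 1.
So P(t) = 2t^3 + 4t^2 + t + 1.
Then P(5) = 356.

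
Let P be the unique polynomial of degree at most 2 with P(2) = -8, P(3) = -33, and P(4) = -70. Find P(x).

Write P(x) = ax^2 + bx + c. Substituting each data point gives a linear system:
  4a + 2b + c = -8
  9a + 3b + c = -33
  16a + 4b + c = -70
Solving the system yields a = -6, b = 5, c = 6.
So P(x) = -6x^2 + 5x + 6.
Check: P(3) = -33. ✓

P(x) = -6x^2 + 5x + 6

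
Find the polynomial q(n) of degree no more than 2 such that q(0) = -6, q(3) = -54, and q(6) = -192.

Write q(n) = an^2 + bn + c. Substituting each data point gives a linear system:
  c = -6
  9a + 3b + c = -54
  36a + 6b + c = -192
Solving the system yields a = -5, b = -1, c = -6.
So q(n) = -5n² - n - 6.
Check: q(3) = -54. ✓

q(n) = -5n^2 - n - 6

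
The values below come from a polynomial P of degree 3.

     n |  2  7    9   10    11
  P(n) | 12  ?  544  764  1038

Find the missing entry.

242

The 4 known points determine the degree-3 polynomial uniquely.
Write P(n) = an^3 + bn^2 + cn + d. Substituting each data point gives a linear system:
  8a + 4b + 2c + d = 12
  729a + 81b + 9c + d = 544
  1000a + 100b + 10c + d = 764
  1331a + 121b + 11c + d = 1038
Solving the system yields a = 1, b = -3, c = 6, d = 4.
So P(n) = n^3 - 3n^2 + 6n + 4.
Then P(7) = 242.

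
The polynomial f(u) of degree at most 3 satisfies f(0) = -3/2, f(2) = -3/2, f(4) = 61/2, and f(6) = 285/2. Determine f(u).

Using the Lagrange interpolation formula with nodes 0, 2, 4, 6:
  L_0(u) = (u - 2)(u - 4)(u - 6) / -48
  L_1(u) = u(u - 4)(u - 6) / 16
  L_2(u) = u(u - 2)(u - 6) / -16
  L_3(u) = u(u - 2)(u - 4) / 48
Then f(u) = -3/2·L_0(u) - 3/2·L_1(u) + 61/2·L_2(u) + 285/2·L_3(u).
Expanding and collecting terms gives f(u) = u³ - 2u² - 3/2.
Check: f(2) = -3/2. ✓

f(u) = u^3 - 2u^2 - 3/2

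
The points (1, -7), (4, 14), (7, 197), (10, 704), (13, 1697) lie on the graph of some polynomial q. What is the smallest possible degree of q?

3

Forward differences of the values at s = 1, 4, 7, 10, 13:
  q  : -7  14  197  704  1697
  Δ  : 21  183  507  993
  Δ^2: 162  324  486
  Δ^3: 162  162
  Δ^4: 0
The third differences are constant (162) and nonzero, while all higher differences vanish, so the minimal degree is 3.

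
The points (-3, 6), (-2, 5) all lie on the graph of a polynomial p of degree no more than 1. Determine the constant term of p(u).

3

Write p(u) = au + b. Substituting each data point gives a linear system:
  -3a + b = 6
  -2a + b = 5
Solving the system yields a = -1, b = 3.
So p(u) = -u + 3.
The constant term is 3.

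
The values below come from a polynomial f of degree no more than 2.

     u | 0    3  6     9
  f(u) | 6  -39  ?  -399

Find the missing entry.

-174

The 3 known points determine the degree-2 polynomial uniquely.
Write f(u) = au^2 + bu + c. Substituting each data point gives a linear system:
  c = 6
  9a + 3b + c = -39
  81a + 9b + c = -399
Solving the system yields a = -5, b = 0, c = 6.
So f(u) = -5u² + 6.
Then f(6) = -174.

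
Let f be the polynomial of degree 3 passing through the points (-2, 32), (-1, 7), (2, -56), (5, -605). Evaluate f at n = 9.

-3213

Write f(n) = an^3 + bn^2 + cn + d. Substituting each data point gives a linear system:
  -8a + 4b - 2c + d = 32
  -a + b - c + d = 7
  8a + 4b + 2c + d = -56
  125a + 25b + 5c + d = -605
Solving the system yields a = -4, b = -3, c = -6, d = 0.
So f(n) = -4n^3 - 3n^2 - 6n.
Then f(9) = -3213.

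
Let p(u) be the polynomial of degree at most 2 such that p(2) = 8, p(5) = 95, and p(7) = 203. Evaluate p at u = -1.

Write p(u) = au^2 + bu + c. Substituting each data point gives a linear system:
  4a + 2b + c = 8
  25a + 5b + c = 95
  49a + 7b + c = 203
Solving the system yields a = 5, b = -6, c = 0.
So p(u) = 5u² - 6u.
Then p(-1) = 11.

11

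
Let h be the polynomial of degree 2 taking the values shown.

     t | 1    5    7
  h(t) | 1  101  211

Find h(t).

Write h(t) = at^2 + bt + c. Substituting each data point gives a linear system:
  a + b + c = 1
  25a + 5b + c = 101
  49a + 7b + c = 211
Solving the system yields a = 5, b = -5, c = 1.
So h(t) = 5t^2 - 5t + 1.
Check: h(7) = 211. ✓

h(t) = 5t^2 - 5t + 1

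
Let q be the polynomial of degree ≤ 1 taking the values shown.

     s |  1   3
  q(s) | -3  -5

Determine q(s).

q(s) = -s - 2

Write q(s) = as + b. Substituting each data point gives a linear system:
  a + b = -3
  3a + b = -5
Solving the system yields a = -1, b = -2.
So q(s) = -s - 2.
Check: q(3) = -5. ✓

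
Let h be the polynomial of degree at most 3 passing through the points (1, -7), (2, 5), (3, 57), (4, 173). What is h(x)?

Write h(x) = ax^3 + bx^2 + cx + d. Substituting each data point gives a linear system:
  a + b + c + d = -7
  8a + 4b + 2c + d = 5
  27a + 9b + 3c + d = 57
  64a + 16b + 4c + d = 173
Solving the system yields a = 4, b = -4, c = -4, d = -3.
So h(x) = 4x^3 - 4x^2 - 4x - 3.
Check: h(3) = 57. ✓

h(x) = 4x^3 - 4x^2 - 4x - 3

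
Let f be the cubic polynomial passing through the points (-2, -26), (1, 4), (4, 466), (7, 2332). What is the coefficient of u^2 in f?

Write f(u) = au^3 + bu^2 + cu + d. Substituting each data point gives a linear system:
  -8a + 4b - 2c + d = -26
  a + b + c + d = 4
  64a + 16b + 4c + d = 466
  343a + 49b + 7c + d = 2332
Solving the system yields a = 6, b = 6, c = -2, d = -6.
So f(u) = 6u^3 + 6u^2 - 2u - 6.
The coefficient of u^2 is 6.

6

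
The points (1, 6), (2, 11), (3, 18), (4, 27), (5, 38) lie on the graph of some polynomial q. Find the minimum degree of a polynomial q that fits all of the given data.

Forward differences of the values at s = 1, 2, 3, 4, 5:
  q  : 6  11  18  27  38
  Δ  : 5  7  9  11
  Δ^2: 2  2  2
  Δ^3: 0  0
  Δ^4: 0
The second differences are constant (2) and nonzero, while all higher differences vanish, so the minimal degree is 2.

2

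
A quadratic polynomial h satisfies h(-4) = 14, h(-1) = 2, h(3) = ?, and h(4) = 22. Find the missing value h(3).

The 3 known points determine the degree-2 polynomial uniquely.
Write h(n) = an^2 + bn + c. Substituting each data point gives a linear system:
  16a - 4b + c = 14
  a - b + c = 2
  16a + 4b + c = 22
Solving the system yields a = 1, b = 1, c = 2.
So h(n) = n² + n + 2.
Then h(3) = 14.

14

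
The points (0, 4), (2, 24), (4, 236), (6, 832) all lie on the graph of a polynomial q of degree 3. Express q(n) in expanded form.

q(n) = 4n^3 - 6n + 4

Using the Lagrange interpolation formula with nodes 0, 2, 4, 6:
  L_0(n) = (n - 2)(n - 4)(n - 6) / -48
  L_1(n) = n(n - 4)(n - 6) / 16
  L_2(n) = n(n - 2)(n - 6) / -16
  L_3(n) = n(n - 2)(n - 4) / 48
Then q(n) = 4·L_0(n) + 24·L_1(n) + 236·L_2(n) + 832·L_3(n).
Expanding and collecting terms gives q(n) = 4n³ - 6n + 4.
Check: q(0) = 4. ✓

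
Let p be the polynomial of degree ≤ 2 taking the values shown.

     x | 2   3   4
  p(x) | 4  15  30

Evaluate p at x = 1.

-3

Write p(x) = ax^2 + bx + c. Substituting each data point gives a linear system:
  4a + 2b + c = 4
  9a + 3b + c = 15
  16a + 4b + c = 30
Solving the system yields a = 2, b = 1, c = -6.
So p(x) = 2x^2 + x - 6.
Then p(1) = -3.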